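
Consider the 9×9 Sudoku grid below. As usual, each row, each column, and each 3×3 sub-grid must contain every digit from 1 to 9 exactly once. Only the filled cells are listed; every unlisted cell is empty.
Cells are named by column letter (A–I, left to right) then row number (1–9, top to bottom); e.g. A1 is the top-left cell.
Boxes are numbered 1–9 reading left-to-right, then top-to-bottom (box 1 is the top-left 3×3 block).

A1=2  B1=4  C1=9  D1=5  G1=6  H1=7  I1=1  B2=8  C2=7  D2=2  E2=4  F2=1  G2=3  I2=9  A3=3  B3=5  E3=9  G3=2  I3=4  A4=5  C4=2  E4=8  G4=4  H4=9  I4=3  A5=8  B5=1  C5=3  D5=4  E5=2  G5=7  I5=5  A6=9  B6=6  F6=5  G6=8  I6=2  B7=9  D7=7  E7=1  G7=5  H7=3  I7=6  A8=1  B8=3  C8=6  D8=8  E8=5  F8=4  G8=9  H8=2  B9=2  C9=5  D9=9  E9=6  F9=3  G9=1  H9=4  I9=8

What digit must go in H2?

Row 2 already contains {1, 2, 3, 4, 7, 8, 9}.
Column H already contains {2, 3, 4, 7, 9}.
Its 3×3 block (box 3) already contains {1, 2, 3, 4, 6, 7, 9}.
The only value from 1–9 not eliminated is 5, so H2 = 5.

5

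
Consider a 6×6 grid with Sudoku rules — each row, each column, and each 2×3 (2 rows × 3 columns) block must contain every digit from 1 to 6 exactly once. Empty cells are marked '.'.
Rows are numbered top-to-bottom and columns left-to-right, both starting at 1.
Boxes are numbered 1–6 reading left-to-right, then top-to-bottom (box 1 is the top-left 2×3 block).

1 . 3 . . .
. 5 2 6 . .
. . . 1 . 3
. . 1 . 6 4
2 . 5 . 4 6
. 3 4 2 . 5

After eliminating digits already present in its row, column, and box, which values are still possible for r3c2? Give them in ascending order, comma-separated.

Row 3 already contains {1, 3}.
Column 2 already contains {3, 5}.
Its 2×3 block (box 3) already contains {1}.
Removing those from 1–6 leaves {2, 4, 6} as the candidates for r3c2.

2,4,6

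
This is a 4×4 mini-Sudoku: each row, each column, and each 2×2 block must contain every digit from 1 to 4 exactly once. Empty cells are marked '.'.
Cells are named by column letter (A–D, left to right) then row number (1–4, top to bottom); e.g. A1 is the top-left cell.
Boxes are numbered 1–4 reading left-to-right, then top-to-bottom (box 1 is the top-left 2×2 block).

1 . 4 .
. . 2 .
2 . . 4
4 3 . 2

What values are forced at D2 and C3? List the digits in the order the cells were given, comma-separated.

For D2:
  Consider where 1 can go in row 2.
  A2 is out (column A already has a 1).
  B2 is out (box 1 already has a 1).
  So the only cell in row 2 that can hold 1 is D2.
  So D2 = 1.
For C3:
  Consider where 3 can go in row 3.
  B3 is out (column B already has a 3).
  So the only cell in row 3 that can hold 3 is C3.
  So C3 = 3.

1,3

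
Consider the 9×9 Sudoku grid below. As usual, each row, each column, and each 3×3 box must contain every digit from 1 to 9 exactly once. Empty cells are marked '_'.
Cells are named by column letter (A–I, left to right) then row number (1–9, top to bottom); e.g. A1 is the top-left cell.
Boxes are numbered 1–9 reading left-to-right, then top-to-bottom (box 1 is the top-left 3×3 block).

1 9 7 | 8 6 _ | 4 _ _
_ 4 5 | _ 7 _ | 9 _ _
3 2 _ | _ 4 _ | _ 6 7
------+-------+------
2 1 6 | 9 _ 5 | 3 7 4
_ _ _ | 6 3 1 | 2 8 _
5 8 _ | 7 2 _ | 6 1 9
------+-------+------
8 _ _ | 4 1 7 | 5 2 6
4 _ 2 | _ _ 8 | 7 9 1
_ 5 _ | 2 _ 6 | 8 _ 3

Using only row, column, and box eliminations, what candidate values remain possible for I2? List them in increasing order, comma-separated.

Row 2 already contains {4, 5, 7, 9}.
Column I already contains {1, 3, 4, 6, 7, 9}.
Its 3×3 block (box 3) already contains {4, 6, 7, 9}.
Removing those from 1–9 leaves {2, 8} as the candidates for I2.

2,8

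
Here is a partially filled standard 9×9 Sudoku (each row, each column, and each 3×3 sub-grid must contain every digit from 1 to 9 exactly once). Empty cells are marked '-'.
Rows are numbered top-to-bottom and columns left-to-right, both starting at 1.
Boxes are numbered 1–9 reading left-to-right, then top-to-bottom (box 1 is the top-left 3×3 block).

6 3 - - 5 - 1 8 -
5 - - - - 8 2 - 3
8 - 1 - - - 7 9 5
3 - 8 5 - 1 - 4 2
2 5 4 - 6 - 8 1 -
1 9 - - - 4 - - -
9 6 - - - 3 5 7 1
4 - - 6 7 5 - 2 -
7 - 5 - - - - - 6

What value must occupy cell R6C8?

5

Cell R6C8 itself could take any of {3, 5, 6} by direct elimination.
Consider where 5 can go in column 8.
R2C8 is out (row 2 already has a 5).
R9C8 is out (row 9 already has a 5).
So the only cell in column 8 that can hold 5 is R6C8.
Therefore R6C8 = 5.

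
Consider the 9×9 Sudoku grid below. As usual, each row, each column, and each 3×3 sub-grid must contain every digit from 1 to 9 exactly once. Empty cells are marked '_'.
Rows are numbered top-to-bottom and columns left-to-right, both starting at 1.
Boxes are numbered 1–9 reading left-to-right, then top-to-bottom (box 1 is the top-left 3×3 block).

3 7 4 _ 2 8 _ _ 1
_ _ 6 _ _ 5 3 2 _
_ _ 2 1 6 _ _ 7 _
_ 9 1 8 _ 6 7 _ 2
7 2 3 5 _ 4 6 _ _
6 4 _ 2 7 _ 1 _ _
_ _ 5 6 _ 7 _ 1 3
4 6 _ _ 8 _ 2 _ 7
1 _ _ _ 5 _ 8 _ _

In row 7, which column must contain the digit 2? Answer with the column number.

1

Consider where 2 can go in row 7.
R7C2 is out (column 2 already has a 2).
R7C5 is out (column 5 already has a 2).
R7C7 is out (column 7 already has a 2).
So the only cell in row 7 that can hold 2 is R7C1.
That is column 1.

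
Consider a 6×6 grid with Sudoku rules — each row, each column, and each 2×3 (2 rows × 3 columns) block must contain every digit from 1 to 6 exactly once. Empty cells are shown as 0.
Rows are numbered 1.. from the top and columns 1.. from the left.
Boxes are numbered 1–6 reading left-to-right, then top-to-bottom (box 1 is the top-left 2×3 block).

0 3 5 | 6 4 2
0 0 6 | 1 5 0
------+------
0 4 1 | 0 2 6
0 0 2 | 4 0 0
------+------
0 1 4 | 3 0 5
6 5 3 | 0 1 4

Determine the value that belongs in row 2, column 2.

Row 2 already contains {1, 5, 6}.
Column 2 already contains {1, 3, 4, 5}.
Its 2×3 block (box 1) already contains {3, 5, 6}.
The only value from 1–6 not eliminated is 2, so row 2, column 2 = 2.

2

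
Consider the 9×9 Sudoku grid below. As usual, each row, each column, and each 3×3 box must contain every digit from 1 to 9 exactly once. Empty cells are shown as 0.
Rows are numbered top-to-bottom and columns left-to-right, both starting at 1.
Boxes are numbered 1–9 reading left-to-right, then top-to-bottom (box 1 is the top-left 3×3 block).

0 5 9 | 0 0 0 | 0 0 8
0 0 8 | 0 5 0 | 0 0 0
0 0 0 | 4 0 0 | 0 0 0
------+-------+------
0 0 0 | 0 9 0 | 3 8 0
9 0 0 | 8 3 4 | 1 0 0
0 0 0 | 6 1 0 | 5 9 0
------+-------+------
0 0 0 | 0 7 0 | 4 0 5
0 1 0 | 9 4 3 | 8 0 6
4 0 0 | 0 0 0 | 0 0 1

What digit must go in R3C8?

5

Cell R3C8 itself could take any of {1, 2, 3, 5, 6, 7} by direct elimination.
Consider where 5 can go in column 8.
R1C8 is out (row 1 already has a 5). R2C8 is out (row 2 already has a 5). R5C8 is out (box 6 already has a 5). R7C8 is out (row 7 already has a 5). The remaining empty cells in column 8 are similarly blocked.
So the only cell in column 8 that can hold 5 is R3C8.
Therefore R3C8 = 5.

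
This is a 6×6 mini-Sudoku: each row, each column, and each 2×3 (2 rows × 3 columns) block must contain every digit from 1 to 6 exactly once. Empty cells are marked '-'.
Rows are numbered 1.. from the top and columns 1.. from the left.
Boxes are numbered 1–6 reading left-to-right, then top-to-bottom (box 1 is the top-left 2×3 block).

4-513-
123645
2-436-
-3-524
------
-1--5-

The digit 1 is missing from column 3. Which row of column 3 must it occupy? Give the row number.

4

Consider where 1 can go in column 3.
row 5, column 3 is out (box 5 already has a 1).
row 6, column 3 is out (row 6 already has a 1).
So the only cell in column 3 that can hold 1 is row 4, column 3.
That is row 4.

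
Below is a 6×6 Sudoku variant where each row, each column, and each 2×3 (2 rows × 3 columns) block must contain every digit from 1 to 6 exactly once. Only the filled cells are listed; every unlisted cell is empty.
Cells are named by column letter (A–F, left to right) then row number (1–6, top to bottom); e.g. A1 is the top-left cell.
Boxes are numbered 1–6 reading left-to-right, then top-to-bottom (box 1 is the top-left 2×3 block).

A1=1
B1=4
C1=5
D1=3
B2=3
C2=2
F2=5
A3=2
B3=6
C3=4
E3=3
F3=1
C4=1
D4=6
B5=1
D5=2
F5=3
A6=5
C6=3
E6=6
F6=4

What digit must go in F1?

6

Cell F1 itself could take any of {2, 6} by direct elimination.
Consider where 6 can go in column F.
F4 is out (row 4 already has a 6).
So the only cell in column F that can hold 6 is F1.
Therefore F1 = 6.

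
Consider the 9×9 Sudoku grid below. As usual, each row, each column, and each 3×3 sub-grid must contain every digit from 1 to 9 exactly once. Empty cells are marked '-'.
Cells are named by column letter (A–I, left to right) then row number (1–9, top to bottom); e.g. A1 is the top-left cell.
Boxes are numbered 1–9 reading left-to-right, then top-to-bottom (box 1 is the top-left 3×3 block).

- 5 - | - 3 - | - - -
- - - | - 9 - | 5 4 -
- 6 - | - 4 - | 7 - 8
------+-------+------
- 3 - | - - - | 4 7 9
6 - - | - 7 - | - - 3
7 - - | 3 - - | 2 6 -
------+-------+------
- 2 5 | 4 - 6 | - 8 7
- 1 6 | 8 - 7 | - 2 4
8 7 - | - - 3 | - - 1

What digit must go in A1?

4

Cell A1 itself could take any of {1, 2, 4, 9} by direct elimination.
Consider where 4 can go in column A.
A2 is out (row 2 already has a 4).
A3 is out (row 3 already has a 4).
A4 is out (row 4 already has a 4).
A7 is out (row 7 already has a 4).
A8 is out (row 8 already has a 4).
So the only cell in column A that can hold 4 is A1.
Therefore A1 = 4.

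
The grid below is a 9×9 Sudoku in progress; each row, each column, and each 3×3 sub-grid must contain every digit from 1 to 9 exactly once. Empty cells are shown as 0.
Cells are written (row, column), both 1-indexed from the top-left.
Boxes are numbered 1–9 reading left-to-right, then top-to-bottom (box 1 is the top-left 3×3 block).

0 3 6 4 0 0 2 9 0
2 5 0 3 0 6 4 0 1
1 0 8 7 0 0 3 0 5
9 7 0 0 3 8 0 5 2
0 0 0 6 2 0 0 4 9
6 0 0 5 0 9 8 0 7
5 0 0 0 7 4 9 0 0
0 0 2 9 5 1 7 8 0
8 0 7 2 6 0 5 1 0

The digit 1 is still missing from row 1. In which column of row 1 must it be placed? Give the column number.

Consider where 1 can go in row 1.
(1,1) is out (column 1 already has a 1).
(1,6) is out (column 6 already has a 1).
(1,9) is out (column 9 already has a 1).
So the only cell in row 1 that can hold 1 is (1,5).
That is column 5.

5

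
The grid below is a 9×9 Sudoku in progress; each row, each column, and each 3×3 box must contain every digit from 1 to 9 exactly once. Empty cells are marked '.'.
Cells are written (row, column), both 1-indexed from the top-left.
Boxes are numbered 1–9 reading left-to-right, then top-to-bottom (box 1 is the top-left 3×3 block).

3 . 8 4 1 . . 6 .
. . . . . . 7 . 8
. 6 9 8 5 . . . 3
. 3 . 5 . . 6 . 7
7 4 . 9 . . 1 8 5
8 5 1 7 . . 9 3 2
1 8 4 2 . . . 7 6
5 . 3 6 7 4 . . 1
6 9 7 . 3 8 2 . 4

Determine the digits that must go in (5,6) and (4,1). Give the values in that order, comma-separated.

For (5,6):
  Consider where 3 can go in row 5.
  (5,3) is out (column 3 already has a 3).
  (5,5) is out (column 5 already has a 3).
  So the only cell in row 5 that can hold 3 is (5,6).
  So (5,6) = 3.
For (4,1):
  Consider where 9 can go in box 4.
  (4,3) is out (column 3 already has a 9).
  (5,3) is out (row 5 already has a 9).
  So the only cell in box 4 that can hold 9 is (4,1).
  So (4,1) = 9.

3,9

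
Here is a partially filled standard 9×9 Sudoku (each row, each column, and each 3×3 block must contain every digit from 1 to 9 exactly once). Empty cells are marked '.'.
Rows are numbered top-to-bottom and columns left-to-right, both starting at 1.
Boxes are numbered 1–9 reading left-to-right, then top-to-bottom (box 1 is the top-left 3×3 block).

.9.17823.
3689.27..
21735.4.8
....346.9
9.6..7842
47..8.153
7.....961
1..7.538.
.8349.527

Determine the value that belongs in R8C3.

Cell R8C3 itself could take any of {2, 4, 9} by direct elimination.
Consider where 9 can go in column 3.
R1C3 is out (row 1 already has a 9).
R4C3 is out (row 4 already has a 9).
R6C3 is out (box 4 already has a 9).
R7C3 is out (row 7 already has a 9).
So the only cell in column 3 that can hold 9 is R8C3.
Therefore R8C3 = 9.

9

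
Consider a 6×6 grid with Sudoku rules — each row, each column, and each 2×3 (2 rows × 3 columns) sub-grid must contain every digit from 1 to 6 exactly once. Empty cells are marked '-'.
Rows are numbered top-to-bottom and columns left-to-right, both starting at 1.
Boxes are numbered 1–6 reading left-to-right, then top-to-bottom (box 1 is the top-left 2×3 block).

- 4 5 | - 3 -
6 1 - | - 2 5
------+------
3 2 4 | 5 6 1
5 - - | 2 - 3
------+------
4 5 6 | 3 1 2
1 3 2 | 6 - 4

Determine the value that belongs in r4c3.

1

Row 4 already contains {2, 3, 5}.
Column 3 already contains {2, 4, 5, 6}.
Its 2×3 block (box 3) already contains {2, 3, 4, 5}.
The only value from 1–6 not eliminated is 1, so r4c3 = 1.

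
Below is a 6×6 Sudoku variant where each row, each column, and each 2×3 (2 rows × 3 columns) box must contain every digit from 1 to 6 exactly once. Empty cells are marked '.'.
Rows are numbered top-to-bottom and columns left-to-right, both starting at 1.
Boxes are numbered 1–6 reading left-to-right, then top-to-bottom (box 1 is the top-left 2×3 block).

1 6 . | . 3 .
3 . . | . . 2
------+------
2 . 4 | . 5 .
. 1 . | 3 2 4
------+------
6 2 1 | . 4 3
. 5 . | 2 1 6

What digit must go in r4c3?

6

Cell r4c3 itself could take any of {5, 6} by direct elimination.
Consider where 6 can go in column 3.
r1c3 is out (row 1 already has a 6).
r2c3 is out (box 1 already has a 6).
r6c3 is out (row 6 already has a 6).
So the only cell in column 3 that can hold 6 is r4c3.
Therefore r4c3 = 6.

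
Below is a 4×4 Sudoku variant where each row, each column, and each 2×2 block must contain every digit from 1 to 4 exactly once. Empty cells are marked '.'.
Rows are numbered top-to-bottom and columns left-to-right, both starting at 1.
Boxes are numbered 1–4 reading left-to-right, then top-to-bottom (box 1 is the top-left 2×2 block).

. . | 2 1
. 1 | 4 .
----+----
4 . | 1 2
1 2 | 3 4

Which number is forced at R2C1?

Cell R2C1 itself could take any of {2, 3} by direct elimination.
Consider where 2 can go in row 2.
R2C4 is out (column 4 already has a 2).
So the only cell in row 2 that can hold 2 is R2C1.
Therefore R2C1 = 2.

2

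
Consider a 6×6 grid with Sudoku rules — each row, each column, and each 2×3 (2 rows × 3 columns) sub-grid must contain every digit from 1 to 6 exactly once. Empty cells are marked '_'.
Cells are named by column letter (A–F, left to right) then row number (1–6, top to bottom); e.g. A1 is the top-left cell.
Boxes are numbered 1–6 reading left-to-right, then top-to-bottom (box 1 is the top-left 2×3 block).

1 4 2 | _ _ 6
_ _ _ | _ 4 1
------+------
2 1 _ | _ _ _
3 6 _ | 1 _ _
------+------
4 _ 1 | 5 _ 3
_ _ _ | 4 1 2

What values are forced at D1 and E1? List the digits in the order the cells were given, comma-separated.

For D1:
  Row 1 already contains {1, 2, 4, 6}.
  Column D already contains {1, 4, 5}.
  Its 2×3 block (box 2) already contains {1, 4, 6}.
  The only value from 1–6 not eliminated is 3, so D1 = 3.
For E1:
  Consider where 5 can go in row 1.
  D1 is out (column D already has a 5).
  So the only cell in row 1 that can hold 5 is E1.
  So E1 = 5.

3,5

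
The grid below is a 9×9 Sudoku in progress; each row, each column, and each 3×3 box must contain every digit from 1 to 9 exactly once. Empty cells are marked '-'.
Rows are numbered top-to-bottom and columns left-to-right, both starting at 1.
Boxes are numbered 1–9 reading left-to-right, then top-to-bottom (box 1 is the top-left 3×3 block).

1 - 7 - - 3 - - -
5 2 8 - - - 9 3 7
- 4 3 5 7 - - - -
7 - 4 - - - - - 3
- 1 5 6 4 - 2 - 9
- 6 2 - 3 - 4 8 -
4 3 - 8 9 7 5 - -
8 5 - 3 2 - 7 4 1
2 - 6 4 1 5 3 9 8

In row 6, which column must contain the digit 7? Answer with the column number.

Consider where 7 can go in row 6.
R6C1 is out (column 1 already has a 7).
R6C6 is out (column 6 already has a 7).
R6C9 is out (column 9 already has a 7).
So the only cell in row 6 that can hold 7 is R6C4.
That is column 4.

4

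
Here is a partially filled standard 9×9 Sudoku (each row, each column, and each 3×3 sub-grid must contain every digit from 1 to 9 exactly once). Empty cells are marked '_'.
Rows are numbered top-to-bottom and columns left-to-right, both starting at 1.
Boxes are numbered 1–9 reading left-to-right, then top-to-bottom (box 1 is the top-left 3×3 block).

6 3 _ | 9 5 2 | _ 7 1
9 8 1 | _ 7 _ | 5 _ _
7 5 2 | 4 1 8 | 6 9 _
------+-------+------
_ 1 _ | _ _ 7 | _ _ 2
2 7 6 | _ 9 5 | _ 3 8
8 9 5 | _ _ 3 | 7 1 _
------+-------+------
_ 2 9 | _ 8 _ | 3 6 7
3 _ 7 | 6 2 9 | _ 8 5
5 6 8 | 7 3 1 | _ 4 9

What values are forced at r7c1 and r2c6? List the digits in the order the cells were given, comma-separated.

1,6

For r7c1:
  Consider where 1 can go in row 7.
  r7c4 is out (box 8 already has a 1).
  r7c6 is out (column 6 already has a 1).
  So the only cell in row 7 that can hold 1 is r7c1.
  So r7c1 = 1.
For r2c6:
  Row 2 already contains {1, 5, 7, 8, 9}.
  Column 6 already contains {1, 2, 3, 5, 7, 8, 9}.
  Its 3×3 block (box 2) already contains {1, 2, 4, 5, 7, 8, 9}.
  The only value from 1–9 not eliminated is 6, so r2c6 = 6.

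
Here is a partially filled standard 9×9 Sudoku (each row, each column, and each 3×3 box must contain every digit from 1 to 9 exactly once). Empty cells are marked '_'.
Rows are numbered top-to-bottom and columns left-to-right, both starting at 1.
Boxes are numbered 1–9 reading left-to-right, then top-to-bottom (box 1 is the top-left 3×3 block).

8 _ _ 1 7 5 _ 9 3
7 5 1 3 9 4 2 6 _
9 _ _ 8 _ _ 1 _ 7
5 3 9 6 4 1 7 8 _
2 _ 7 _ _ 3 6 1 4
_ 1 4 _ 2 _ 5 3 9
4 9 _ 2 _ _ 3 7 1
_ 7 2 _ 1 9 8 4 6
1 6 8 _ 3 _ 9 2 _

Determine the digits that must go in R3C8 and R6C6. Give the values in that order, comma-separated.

For R3C8:
  Row 3 already contains {1, 7, 8, 9}.
  Column 8 already contains {1, 2, 3, 4, 6, 7, 8, 9}.
  Its 3×3 block (box 3) already contains {1, 2, 3, 6, 7, 9}.
  The only value from 1–9 not eliminated is 5, so R3C8 = 5.
For R6C6:
  Consider where 8 can go in row 6.
  R6C1 is out (column 1 already has a 8).
  R6C4 is out (column 4 already has a 8).
  So the only cell in row 6 that can hold 8 is R6C6.
  So R6C6 = 8.

5,8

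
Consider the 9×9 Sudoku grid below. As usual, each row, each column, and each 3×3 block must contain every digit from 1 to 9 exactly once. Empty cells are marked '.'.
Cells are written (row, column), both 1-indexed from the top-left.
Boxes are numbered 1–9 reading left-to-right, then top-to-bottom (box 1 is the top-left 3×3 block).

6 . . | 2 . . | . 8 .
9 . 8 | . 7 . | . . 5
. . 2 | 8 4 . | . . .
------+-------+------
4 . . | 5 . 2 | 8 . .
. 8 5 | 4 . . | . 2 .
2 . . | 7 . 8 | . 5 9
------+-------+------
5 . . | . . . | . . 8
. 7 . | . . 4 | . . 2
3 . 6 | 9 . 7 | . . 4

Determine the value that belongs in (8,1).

8

Cell (8,1) itself could take any of {1, 8} by direct elimination.
Consider where 8 can go in box 7.
(7,2) is out (row 7 already has a 8).
(7,3) is out (row 7 already has a 8).
(8,3) is out (column 3 already has a 8).
(9,2) is out (column 2 already has a 8).
So the only cell in box 7 that can hold 8 is (8,1).
Therefore (8,1) = 8.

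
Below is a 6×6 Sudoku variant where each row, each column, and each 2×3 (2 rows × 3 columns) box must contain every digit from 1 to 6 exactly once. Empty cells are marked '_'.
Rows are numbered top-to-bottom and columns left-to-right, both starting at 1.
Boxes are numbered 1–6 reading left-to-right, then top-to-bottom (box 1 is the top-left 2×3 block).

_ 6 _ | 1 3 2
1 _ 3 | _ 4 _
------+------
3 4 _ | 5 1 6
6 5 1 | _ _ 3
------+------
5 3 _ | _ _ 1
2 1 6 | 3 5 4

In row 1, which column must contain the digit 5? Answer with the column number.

Consider where 5 can go in row 1.
r1c1 is out (column 1 already has a 5).
So the only cell in row 1 that can hold 5 is r1c3.
That is column 3.

3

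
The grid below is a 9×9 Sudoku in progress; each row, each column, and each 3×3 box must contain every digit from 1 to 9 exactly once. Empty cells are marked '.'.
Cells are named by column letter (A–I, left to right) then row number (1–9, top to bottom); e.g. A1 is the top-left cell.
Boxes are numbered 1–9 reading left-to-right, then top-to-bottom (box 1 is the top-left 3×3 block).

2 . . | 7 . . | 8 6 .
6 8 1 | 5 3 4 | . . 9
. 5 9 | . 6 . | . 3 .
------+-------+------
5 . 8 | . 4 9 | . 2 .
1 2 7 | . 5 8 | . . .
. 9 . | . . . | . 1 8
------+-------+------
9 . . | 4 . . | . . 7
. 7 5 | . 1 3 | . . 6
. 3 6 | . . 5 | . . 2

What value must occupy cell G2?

Cell G2 itself could take any of {2, 7} by direct elimination.
Consider where 2 can go in row 2.
H2 is out (column H already has a 2).
So the only cell in row 2 that can hold 2 is G2.
Therefore G2 = 2.

2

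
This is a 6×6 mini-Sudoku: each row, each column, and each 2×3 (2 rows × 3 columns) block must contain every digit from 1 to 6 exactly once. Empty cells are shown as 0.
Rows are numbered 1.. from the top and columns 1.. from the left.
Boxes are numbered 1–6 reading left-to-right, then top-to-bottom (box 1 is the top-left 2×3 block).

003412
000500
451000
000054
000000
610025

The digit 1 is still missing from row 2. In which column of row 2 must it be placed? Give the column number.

Consider where 1 can go in row 2.
row 2, column 2 is out (column 2 already has a 1).
row 2, column 3 is out (column 3 already has a 1).
row 2, column 5 is out (column 5 already has a 1).
row 2, column 6 is out (box 2 already has a 1).
So the only cell in row 2 that can hold 1 is row 2, column 1.
That is column 1.

1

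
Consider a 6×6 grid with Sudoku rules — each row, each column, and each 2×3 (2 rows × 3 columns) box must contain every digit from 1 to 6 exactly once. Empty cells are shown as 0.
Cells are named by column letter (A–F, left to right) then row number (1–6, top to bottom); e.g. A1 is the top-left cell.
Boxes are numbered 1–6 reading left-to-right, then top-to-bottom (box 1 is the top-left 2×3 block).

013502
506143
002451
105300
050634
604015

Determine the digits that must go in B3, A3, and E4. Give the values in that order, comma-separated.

For B3:
  Consider where 6 can go in row 3.
  A3 is out (column A already has a 6).
  So the only cell in row 3 that can hold 6 is B3.
  So B3 = 6.
For A3:
  Row 3 already contains {1, 2, 4, 5}.
  Column A already contains {1, 5, 6}.
  Its 2×3 block (box 3) already contains {1, 2, 5}.
  The only value from 1–6 not eliminated is 3, so A3 = 3.
For E4:
  Consider where 2 can go in column E.
  E1 is out (row 1 already has a 2).
  So the only cell in column E that can hold 2 is E4.
  So E4 = 2.

6,3,2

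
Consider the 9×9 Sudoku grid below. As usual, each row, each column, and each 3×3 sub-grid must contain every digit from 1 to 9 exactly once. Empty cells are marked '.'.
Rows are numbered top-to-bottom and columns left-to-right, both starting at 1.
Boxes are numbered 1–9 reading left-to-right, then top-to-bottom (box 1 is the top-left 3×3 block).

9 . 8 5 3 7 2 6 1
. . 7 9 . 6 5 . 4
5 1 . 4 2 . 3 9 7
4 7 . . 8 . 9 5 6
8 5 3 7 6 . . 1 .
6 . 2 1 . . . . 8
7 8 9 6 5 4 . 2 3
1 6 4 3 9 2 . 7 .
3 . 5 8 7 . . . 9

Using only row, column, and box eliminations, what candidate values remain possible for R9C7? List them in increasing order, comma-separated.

Row 9 already contains {3, 5, 7, 8, 9}.
Column 7 already contains {2, 3, 5, 9}.
Its 3×3 block (box 9) already contains {2, 3, 7, 9}.
Removing those from 1–9 leaves {1, 4, 6} as the candidates for R9C7.

1,4,6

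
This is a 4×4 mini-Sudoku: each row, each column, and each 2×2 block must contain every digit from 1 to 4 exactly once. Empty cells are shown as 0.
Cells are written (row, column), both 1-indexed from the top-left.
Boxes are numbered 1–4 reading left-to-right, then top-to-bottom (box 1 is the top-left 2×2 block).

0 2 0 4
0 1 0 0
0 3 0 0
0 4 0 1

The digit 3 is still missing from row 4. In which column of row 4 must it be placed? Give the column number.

3

Consider where 3 can go in row 4.
(4,1) is out (box 3 already has a 3).
So the only cell in row 4 that can hold 3 is (4,3).
That is column 3.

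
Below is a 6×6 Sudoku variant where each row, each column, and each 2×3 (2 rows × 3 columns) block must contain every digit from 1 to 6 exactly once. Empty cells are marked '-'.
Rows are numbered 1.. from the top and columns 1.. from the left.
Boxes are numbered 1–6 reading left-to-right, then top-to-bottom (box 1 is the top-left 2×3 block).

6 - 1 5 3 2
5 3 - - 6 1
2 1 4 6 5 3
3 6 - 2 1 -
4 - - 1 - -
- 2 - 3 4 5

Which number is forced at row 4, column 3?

Row 4 already contains {1, 2, 3, 6}.
Column 3 already contains {1, 4}.
Its 2×3 block (box 3) already contains {1, 2, 3, 4, 6}.
The only value from 1–6 not eliminated is 5, so row 4, column 3 = 5.

5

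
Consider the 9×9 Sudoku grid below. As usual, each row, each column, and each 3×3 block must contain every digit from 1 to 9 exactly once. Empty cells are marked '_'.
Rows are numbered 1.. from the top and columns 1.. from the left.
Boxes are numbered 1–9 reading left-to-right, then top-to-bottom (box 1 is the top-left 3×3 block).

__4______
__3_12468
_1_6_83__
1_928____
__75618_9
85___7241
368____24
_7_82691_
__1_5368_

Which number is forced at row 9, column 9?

Row 9 already contains {1, 3, 5, 6, 8}.
Column 9 already contains {1, 4, 8, 9}.
Its 3×3 block (box 9) already contains {1, 2, 4, 6, 8, 9}.
The only value from 1–9 not eliminated is 7, so row 9, column 9 = 7.

7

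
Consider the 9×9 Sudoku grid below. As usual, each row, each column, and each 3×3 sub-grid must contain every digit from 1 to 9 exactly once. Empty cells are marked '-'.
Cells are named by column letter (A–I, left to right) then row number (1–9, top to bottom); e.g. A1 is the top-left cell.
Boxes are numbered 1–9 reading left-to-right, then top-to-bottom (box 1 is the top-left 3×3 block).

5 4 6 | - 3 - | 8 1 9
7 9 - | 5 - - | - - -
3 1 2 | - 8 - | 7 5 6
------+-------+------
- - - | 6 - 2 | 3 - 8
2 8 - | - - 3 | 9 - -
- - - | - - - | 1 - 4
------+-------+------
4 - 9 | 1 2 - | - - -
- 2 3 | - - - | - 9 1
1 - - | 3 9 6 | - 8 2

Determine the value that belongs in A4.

9

Row 4 already contains {2, 3, 6, 8}.
Column A already contains {1, 2, 3, 4, 5, 7}.
Its 3×3 block (box 4) already contains {2, 8}.
The only value from 1–9 not eliminated is 9, so A4 = 9.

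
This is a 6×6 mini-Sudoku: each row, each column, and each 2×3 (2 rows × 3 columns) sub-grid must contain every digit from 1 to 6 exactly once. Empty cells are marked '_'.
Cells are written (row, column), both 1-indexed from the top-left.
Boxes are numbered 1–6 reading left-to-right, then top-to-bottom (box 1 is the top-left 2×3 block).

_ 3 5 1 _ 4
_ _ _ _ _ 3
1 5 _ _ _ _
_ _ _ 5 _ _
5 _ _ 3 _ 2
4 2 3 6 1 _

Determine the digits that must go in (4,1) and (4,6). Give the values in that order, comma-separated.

For (4,1):
  Consider where 3 can go in column 1.
  (1,1) is out (row 1 already has a 3).
  (2,1) is out (row 2 already has a 3).
  So the only cell in column 1 that can hold 3 is (4,1).
  So (4,1) = 3.
For (4,6):
  Consider where 1 can go in box 4.
  (3,4) is out (row 3 already has a 1).
  (3,5) is out (row 3 already has a 1).
  (3,6) is out (row 3 already has a 1).
  (4,5) is out (column 5 already has a 1).
  So the only cell in box 4 that can hold 1 is (4,6).
  So (4,6) = 1.

3,1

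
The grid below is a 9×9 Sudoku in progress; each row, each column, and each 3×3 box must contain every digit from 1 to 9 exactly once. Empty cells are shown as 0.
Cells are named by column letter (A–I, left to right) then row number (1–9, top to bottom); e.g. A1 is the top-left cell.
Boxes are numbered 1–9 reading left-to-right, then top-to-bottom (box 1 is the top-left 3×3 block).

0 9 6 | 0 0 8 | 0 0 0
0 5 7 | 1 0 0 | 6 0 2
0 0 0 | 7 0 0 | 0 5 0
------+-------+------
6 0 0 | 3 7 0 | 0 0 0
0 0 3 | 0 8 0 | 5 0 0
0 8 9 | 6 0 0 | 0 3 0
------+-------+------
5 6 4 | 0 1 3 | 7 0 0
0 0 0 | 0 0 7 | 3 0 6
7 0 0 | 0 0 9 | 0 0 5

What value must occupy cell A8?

9

Cell A8 itself could take any of {1, 2, 8, 9} by direct elimination.
Consider where 9 can go in column A.
A1 is out (row 1 already has a 9).
A2 is out (box 1 already has a 9).
A3 is out (box 1 already has a 9).
A5 is out (box 4 already has a 9).
A6 is out (row 6 already has a 9).
So the only cell in column A that can hold 9 is A8.
Therefore A8 = 9.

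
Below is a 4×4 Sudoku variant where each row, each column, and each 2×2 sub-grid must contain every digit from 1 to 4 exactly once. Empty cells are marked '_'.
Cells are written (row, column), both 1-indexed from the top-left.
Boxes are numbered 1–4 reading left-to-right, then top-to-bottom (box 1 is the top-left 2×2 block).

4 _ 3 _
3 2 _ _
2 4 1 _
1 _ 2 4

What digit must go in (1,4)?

Cell (1,4) itself could take any of {1, 2} by direct elimination.
Consider where 2 can go in column 4.
(2,4) is out (row 2 already has a 2).
(3,4) is out (row 3 already has a 2).
So the only cell in column 4 that can hold 2 is (1,4).
Therefore (1,4) = 2.

2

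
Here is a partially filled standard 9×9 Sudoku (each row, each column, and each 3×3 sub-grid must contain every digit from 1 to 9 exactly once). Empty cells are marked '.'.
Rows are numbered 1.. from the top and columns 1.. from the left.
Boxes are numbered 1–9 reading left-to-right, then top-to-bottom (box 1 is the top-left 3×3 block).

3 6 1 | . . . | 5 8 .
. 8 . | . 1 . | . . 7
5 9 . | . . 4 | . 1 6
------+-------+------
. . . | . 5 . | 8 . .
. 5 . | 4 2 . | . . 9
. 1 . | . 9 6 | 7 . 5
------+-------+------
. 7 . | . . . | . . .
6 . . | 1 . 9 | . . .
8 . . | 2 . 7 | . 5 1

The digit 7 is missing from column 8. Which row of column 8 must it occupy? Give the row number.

8

Consider where 7 can go in column 8.
row 2, column 8 is out (row 2 already has a 7).
row 4, column 8 is out (box 6 already has a 7).
row 5, column 8 is out (box 6 already has a 7).
row 6, column 8 is out (row 6 already has a 7).
row 7, column 8 is out (row 7 already has a 7).
So the only cell in column 8 that can hold 7 is row 8, column 8.
That is row 8.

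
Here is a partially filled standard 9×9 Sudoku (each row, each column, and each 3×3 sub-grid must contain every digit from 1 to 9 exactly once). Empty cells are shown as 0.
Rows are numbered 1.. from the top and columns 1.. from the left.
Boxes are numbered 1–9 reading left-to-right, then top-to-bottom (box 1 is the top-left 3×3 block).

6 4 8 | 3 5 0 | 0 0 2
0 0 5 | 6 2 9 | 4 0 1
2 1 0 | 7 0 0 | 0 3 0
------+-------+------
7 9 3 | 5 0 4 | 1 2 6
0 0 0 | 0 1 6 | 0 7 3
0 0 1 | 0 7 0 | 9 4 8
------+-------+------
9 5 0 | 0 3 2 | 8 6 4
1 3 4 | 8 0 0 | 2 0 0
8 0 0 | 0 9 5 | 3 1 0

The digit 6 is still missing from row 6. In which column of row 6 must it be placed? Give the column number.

2

Consider where 6 can go in row 6.
row 6, column 1 is out (column 1 already has a 6).
row 6, column 4 is out (column 4 already has a 6).
row 6, column 6 is out (column 6 already has a 6).
So the only cell in row 6 that can hold 6 is row 6, column 2.
That is column 2.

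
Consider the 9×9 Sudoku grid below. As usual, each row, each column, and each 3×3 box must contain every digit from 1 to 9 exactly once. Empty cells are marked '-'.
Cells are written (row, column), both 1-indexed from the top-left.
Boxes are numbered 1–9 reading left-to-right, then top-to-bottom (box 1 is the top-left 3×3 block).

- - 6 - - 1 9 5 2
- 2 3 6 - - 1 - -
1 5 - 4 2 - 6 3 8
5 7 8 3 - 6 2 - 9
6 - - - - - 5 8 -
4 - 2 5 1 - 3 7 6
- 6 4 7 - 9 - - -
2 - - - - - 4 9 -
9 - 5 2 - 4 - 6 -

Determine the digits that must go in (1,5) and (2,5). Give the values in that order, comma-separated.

3,9

For (1,5):
  Consider where 3 can go in box 2.
  (1,4) is out (column 4 already has a 3).
  (2,5) is out (row 2 already has a 3).
  (2,6) is out (row 2 already has a 3).
  (3,6) is out (row 3 already has a 3).
  So the only cell in box 2 that can hold 3 is (1,5).
  So (1,5) = 3.
For (2,5):
  Consider where 9 can go in box 2.
  (1,4) is out (row 1 already has a 9).
  (1,5) is out (row 1 already has a 9).
  (2,6) is out (column 6 already has a 9).
  (3,6) is out (column 6 already has a 9).
  So the only cell in box 2 that can hold 9 is (2,5).
  So (2,5) = 9.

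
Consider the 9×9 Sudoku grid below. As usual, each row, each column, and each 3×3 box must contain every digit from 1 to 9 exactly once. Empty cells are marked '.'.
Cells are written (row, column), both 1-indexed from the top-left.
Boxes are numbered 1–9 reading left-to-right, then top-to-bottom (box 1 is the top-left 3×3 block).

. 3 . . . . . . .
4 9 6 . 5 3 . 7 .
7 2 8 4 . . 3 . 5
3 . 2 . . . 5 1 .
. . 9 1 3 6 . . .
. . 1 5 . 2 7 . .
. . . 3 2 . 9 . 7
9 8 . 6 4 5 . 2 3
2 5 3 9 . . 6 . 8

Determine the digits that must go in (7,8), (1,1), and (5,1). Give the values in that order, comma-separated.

5,1,5

For (7,8):
  Consider where 5 can go in box 9.
  (8,7) is out (row 8 already has a 5).
  (9,8) is out (row 9 already has a 5).
  So the only cell in box 9 that can hold 5 is (7,8).
  So (7,8) = 5.
For (1,1):
  Consider where 1 can go in box 1.
  (1,3) is out (column 3 already has a 1).
  So the only cell in box 1 that can hold 1 is (1,1).
  So (1,1) = 1.
For (5,1):
  Consider where 5 can go in row 5.
  (5,2) is out (column 2 already has a 5).
  (5,7) is out (column 7 already has a 5).
  (5,8) is out (box 6 already has a 5).
  (5,9) is out (column 9 already has a 5).
  So the only cell in row 5 that can hold 5 is (5,1).
  So (5,1) = 5.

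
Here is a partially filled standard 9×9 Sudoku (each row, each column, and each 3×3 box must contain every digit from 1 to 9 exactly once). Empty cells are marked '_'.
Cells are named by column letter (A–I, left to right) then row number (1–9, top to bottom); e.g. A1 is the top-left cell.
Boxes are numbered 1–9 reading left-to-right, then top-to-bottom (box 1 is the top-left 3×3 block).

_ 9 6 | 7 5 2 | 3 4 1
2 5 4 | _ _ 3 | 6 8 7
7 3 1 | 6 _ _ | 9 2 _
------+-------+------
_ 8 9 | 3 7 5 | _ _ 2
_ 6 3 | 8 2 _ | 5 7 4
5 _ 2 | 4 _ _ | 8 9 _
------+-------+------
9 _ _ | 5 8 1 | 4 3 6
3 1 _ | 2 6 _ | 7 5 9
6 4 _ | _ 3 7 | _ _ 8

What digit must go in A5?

1

Row 5 already contains {2, 3, 4, 5, 6, 7, 8}.
Column A already contains {2, 3, 5, 6, 7, 9}.
Its 3×3 block (box 4) already contains {2, 3, 5, 6, 8, 9}.
The only value from 1–9 not eliminated is 1, so A5 = 1.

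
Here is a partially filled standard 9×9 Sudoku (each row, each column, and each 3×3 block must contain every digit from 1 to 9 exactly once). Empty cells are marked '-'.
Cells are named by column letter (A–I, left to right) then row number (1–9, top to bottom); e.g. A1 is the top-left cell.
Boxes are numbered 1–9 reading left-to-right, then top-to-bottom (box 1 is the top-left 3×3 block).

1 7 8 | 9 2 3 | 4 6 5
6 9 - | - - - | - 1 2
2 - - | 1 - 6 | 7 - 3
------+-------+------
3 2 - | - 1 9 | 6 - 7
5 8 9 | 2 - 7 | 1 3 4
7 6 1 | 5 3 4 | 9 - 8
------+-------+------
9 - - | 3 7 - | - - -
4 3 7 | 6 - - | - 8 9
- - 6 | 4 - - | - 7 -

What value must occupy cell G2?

Row 2 already contains {1, 2, 6, 9}.
Column G already contains {1, 4, 6, 7, 9}.
Its 3×3 block (box 3) already contains {1, 2, 3, 4, 5, 6, 7}.
The only value from 1–9 not eliminated is 8, so G2 = 8.

8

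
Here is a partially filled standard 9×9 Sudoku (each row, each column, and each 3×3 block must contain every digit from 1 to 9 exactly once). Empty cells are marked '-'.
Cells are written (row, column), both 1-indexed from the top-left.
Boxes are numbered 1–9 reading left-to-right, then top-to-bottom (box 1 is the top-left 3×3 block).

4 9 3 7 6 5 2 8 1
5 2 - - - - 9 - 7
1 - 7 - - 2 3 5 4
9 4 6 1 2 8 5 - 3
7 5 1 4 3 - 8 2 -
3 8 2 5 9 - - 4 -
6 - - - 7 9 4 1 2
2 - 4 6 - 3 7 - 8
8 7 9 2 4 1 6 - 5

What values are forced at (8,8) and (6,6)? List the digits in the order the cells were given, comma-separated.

For (8,8):
  Row 8 already contains {2, 3, 4, 6, 7, 8}.
  Column 8 already contains {1, 2, 4, 5, 8}.
  Its 3×3 block (box 9) already contains {1, 2, 4, 5, 6, 7, 8}.
  The only value from 1–9 not eliminated is 9, so (8,8) = 9.
For (6,6):
  Consider where 7 can go in box 5.
  (5,6) is out (row 5 already has a 7).
  So the only cell in box 5 that can hold 7 is (6,6).
  So (6,6) = 7.

9,7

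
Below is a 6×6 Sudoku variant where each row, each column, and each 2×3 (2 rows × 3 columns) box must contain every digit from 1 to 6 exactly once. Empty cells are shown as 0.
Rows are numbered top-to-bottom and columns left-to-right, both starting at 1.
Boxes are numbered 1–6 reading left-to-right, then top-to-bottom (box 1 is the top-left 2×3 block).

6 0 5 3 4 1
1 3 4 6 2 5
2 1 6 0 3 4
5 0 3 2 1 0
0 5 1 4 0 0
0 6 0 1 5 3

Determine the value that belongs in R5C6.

Cell R5C6 itself could take any of {2, 6} by direct elimination.
Consider where 2 can go in box 6.
R5C5 is out (column 5 already has a 2).
So the only cell in box 6 that can hold 2 is R5C6.
Therefore R5C6 = 2.

2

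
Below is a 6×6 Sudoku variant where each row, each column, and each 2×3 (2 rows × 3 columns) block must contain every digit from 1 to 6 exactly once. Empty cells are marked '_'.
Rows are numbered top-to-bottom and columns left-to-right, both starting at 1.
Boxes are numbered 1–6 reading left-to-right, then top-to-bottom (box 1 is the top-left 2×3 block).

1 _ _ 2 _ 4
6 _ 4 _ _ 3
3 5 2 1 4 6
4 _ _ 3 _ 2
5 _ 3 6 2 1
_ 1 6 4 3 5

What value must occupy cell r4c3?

Row 4 already contains {2, 3, 4}.
Column 3 already contains {2, 3, 4, 6}.
Its 2×3 block (box 3) already contains {2, 3, 4, 5}.
The only value from 1–6 not eliminated is 1, so r4c3 = 1.

1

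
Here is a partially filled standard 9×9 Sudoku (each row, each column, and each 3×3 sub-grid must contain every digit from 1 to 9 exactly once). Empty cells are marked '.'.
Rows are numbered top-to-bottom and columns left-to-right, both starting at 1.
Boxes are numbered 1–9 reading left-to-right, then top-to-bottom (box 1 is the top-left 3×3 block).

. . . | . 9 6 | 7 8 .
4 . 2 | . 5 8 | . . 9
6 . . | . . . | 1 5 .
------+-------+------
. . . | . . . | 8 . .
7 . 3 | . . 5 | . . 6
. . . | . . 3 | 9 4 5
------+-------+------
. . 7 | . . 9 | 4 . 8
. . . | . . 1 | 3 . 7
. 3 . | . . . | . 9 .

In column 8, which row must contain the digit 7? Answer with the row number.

Consider where 7 can go in column 8.
r2c8 is out (box 3 already has a 7).
r5c8 is out (row 5 already has a 7).
r7c8 is out (row 7 already has a 7).
r8c8 is out (row 8 already has a 7).
So the only cell in column 8 that can hold 7 is r4c8.
That is row 4.

4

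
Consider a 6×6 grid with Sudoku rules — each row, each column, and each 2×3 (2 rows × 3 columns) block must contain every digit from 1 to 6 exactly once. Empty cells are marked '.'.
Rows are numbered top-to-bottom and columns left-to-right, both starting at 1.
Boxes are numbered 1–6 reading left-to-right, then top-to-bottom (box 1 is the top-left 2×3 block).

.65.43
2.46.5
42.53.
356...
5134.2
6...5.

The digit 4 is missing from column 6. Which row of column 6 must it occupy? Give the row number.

Consider where 4 can go in column 6.
R3C6 is out (row 3 already has a 4).
R6C6 is out (box 6 already has a 4).
So the only cell in column 6 that can hold 4 is R4C6.
That is row 4.

4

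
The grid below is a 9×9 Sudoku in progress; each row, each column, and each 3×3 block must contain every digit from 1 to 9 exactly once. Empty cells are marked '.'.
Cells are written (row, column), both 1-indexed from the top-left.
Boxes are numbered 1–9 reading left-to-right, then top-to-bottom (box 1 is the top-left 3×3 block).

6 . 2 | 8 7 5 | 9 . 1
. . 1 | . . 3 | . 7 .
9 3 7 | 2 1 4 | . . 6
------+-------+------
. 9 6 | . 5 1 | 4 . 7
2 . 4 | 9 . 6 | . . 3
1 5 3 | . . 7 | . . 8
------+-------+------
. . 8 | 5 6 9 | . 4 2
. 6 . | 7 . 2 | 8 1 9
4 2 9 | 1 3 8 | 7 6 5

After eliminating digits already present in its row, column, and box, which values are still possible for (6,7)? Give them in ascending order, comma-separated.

2,6

Row 6 already contains {1, 3, 5, 7, 8}.
Column 7 already contains {4, 7, 8, 9}.
Its 3×3 block (box 6) already contains {3, 4, 7, 8}.
Removing those from 1–9 leaves {2, 6} as the candidates for (6,7).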